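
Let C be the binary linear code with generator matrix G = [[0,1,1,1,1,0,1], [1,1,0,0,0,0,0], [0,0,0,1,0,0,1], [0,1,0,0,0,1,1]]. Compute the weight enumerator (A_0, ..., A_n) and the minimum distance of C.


Weight distribution: A_0 = 1, A_2 = 2, A_3 = 6, A_4 = 3, A_5 = 2, A_6 = 2. Minimum distance d = 2.

Enumerate all 2^4 = 16 messages m ∈ F_2^4.
For each, compute codeword c = mG in F_2^7, then tally its weight.
  m = 0000 → c = 0000000, weight = 0.
  m = 1000 → c = 0111101, weight = 5.
  m = 0100 → c = 1100000, weight = 2.
  m = 1100 → c = 1011101, weight = 5.
  m = 0010 → c = 0001001, weight = 2.
  m = 1010 → c = 0110100, weight = 3.
  m = 0110 → c = 1101001, weight = 4.
  m = 1110 → c = 1010100, weight = 3.
  m = 0001 → c = 0100011, weight = 3.
  m = 1001 → c = 0011110, weight = 4.
  m = 0101 → c = 1000011, weight = 3.
  m = 1101 → c = 1111110, weight = 6.
  m = 0011 → c = 0101010, weight = 3.
  m = 1011 → c = 0010111, weight = 4.
  m = 0111 → c = 1001010, weight = 3.
  m = 1111 → c = 1110111, weight = 6.
Tally weights:
  weight 0: 1 codewords.
  weight 2: 2 codewords.
  weight 3: 6 codewords.
  weight 4: 3 codewords.
  weight 5: 2 codewords.
  weight 6: 2 codewords.
Minimum distance d = smallest w > 0 with A_w > 0 = 2.
Sanity: Σ A_w = 16 = 2^4 = 16 ✓.


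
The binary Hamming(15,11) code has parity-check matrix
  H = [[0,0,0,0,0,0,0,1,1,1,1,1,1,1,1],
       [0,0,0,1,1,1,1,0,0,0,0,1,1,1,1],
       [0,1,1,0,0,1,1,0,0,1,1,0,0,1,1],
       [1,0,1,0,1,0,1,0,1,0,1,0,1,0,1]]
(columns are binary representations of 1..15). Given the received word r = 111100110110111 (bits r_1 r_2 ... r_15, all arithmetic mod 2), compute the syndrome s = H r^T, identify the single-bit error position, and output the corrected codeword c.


s = (0, 1, 1, 0)^T, error position = 6, corrected codeword c = 111101110110111

Compute s = H r^T mod 2 one row at a time:
  s_1 = 1 + 0 + 1 + 1 + 0 + 1 + 1 + 1 = 6 ≡ 0 (mod 2).
  s_2 = 1 + 0 + 0 + 1 + 0 + 1 + 1 + 1 = 5 ≡ 1 (mod 2).
  s_3 = 1 + 1 + 0 + 1 + 1 + 1 + 1 + 1 = 7 ≡ 1 (mod 2).
  s_4 = 1 + 1 + 0 + 1 + 0 + 1 + 1 + 1 = 6 ≡ 0 (mod 2).
s = (0, 1, 1, 0)^T — this equals column 6 of H (binary 0110), so error is at position 6.
Correct: flip bit 6 of r = 111100110110111 to get c = 111101110110111.


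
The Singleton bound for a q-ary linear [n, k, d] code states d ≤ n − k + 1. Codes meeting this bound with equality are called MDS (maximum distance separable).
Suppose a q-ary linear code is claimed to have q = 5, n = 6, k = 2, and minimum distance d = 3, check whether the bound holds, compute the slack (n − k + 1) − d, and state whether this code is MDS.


Singleton RHS = n − k + 1 = 5, slack = 2, bound satisfied, not MDS.

Singleton bound: d ≤ n − k + 1.
Here n = 6, k = 2, so n − k + 1 = 5.
Given d = 3, check d ≤ 5: YES.
Slack = (n − k + 1) − d = 2.
The code is NOT MDS (slack = 2 > 0).
Description: the claimed parameters are [6, 2, 3]_5; such a code would be non-MDS.


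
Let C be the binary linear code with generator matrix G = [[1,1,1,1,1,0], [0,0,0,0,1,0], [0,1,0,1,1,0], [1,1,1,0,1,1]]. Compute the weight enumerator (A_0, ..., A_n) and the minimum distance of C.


Weight distribution: A_0 = 1, A_1 = 1, A_2 = 4, A_3 = 4, A_4 = 3, A_5 = 3. Minimum distance d = 1.

Enumerate all 2^4 = 16 messages m ∈ F_2^4.
For each, compute codeword c = mG in F_2^6, then tally its weight.
  m = 0000 → c = 000000, weight = 0.
  m = 1000 → c = 111110, weight = 5.
  m = 0100 → c = 000010, weight = 1.
  m = 1100 → c = 111100, weight = 4.
  m = 0010 → c = 010110, weight = 3.
  m = 1010 → c = 101000, weight = 2.
  m = 0110 → c = 010100, weight = 2.
  m = 1110 → c = 101010, weight = 3.
  m = 0001 → c = 111011, weight = 5.
  m = 1001 → c = 000101, weight = 2.
  m = 0101 → c = 111001, weight = 4.
  m = 1101 → c = 000111, weight = 3.
  m = 0011 → c = 101101, weight = 4.
  m = 1011 → c = 010011, weight = 3.
  m = 0111 → c = 101111, weight = 5.
  m = 1111 → c = 010001, weight = 2.
Tally weights:
  weight 0: 1 codewords.
  weight 1: 1 codewords.
  weight 2: 4 codewords.
  weight 3: 4 codewords.
  weight 4: 3 codewords.
  weight 5: 3 codewords.
Minimum distance d = smallest w > 0 with A_w > 0 = 1.
Sanity: Σ A_w = 16 = 2^4 = 16 ✓.


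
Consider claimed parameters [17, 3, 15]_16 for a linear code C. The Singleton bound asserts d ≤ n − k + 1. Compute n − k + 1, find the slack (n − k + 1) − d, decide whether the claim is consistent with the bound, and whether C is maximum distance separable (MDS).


Singleton RHS = n − k + 1 = 15, slack = 0, bound satisfied, MDS.

Singleton bound: d ≤ n − k + 1.
Here n = 17, k = 3, so n − k + 1 = 15.
Given d = 15, check d ≤ 15: YES.
Slack = (n − k + 1) − d = 0.
The code is MDS (slack = 0).
Description: the claimed parameters are [17, 3, 15]_16; such a code would be MDS (meets Singleton bound).


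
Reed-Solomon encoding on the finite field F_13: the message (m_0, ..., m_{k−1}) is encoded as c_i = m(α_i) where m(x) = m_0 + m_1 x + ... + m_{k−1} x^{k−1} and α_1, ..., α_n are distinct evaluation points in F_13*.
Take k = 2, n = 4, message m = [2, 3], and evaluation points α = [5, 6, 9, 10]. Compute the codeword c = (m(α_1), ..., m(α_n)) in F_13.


c = [4, 7, 3, 6]

Message polynomial: m(x) = 2 + 3·x (mod 13).
For each evaluation point α_i, compute m(α_i) mod 13:
  α_1 = 5: Horner steps 3 → 4, so m(5) = 4.
  α_2 = 6: Horner steps 3 → 7, so m(6) = 7.
  α_3 = 9: Horner steps 3 → 3, so m(9) = 3.
  α_4 = 10: Horner steps 3 → 6, so m(10) = 6.
Codeword c = [4, 7, 3, 6] ∈ F_13^4.


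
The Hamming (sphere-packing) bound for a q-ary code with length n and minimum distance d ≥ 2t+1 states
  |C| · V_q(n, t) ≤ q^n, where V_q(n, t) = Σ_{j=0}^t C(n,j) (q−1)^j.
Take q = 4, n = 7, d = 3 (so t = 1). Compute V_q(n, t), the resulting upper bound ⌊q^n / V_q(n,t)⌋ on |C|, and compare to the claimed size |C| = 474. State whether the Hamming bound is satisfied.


V_q(n, t) = 22, q^n = 16384, Hamming bound = 744, |C| = 474 ≤ bound (satisfied).

Step 1: Compute V_q(n, t) = Σ_{j=0}^1 C(n, j) (q−1)^j.
  j = 0: C(7,0)·(3)^0 = 1·1 = 1.
  j = 1: C(7,1)·(3)^1 = 7·3 = 21.
  V_q(n, t) = 1 + 21 = 22.
Step 2: q^n = 4^7 = 16384.
Step 3: Hamming bound ⌊q^n / V_q(n,t)⌋ = ⌊16384/22⌋ = 744.
Step 4: Compare |C| = 474 to 744: satisfied.
The claimed |C| lies below the Hamming bound.


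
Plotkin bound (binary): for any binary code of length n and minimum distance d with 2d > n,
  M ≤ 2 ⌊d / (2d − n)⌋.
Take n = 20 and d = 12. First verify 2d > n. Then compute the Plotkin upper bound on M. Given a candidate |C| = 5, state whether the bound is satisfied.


Plotkin bound M ≤ 6; given |C| = 5 ≤ bound (satisfied).

Check applicability: 2d = 24, n = 20.
2d − n = 4 > 0, so Plotkin applies.
Compute d/(2d−n) = 12/4 ≈ 3.0000.
⌊d/(2d−n)⌋ = 3.
Plotkin bound: M ≤ 2·3 = 6.
Given |C| = 5, check: satisfied.
This |C| is below the Plotkin bound.


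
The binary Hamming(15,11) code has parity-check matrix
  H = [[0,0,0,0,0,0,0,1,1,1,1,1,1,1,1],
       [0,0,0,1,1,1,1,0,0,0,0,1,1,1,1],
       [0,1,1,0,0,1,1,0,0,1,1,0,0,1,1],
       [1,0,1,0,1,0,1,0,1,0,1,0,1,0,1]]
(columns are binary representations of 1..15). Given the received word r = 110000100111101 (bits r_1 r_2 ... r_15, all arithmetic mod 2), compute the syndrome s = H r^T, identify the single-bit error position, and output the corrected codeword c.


s = (1, 0, 1, 1)^T, error position = 11, corrected codeword c = 110000100101101

Compute s = H r^T mod 2 one row at a time:
  s_1 = 0 + 0 + 1 + 1 + 1 + 1 + 0 + 1 = 5 ≡ 1 (mod 2).
  s_2 = 0 + 0 + 0 + 1 + 1 + 1 + 0 + 1 = 4 ≡ 0 (mod 2).
  s_3 = 1 + 0 + 0 + 1 + 1 + 1 + 0 + 1 = 5 ≡ 1 (mod 2).
  s_4 = 1 + 0 + 0 + 1 + 0 + 1 + 1 + 1 = 5 ≡ 1 (mod 2).
s = (1, 0, 1, 1)^T — this equals column 11 of H (binary 1011), so error is at position 11.
Correct: flip bit 11 of r = 110000100111101 to get c = 110000100101101.


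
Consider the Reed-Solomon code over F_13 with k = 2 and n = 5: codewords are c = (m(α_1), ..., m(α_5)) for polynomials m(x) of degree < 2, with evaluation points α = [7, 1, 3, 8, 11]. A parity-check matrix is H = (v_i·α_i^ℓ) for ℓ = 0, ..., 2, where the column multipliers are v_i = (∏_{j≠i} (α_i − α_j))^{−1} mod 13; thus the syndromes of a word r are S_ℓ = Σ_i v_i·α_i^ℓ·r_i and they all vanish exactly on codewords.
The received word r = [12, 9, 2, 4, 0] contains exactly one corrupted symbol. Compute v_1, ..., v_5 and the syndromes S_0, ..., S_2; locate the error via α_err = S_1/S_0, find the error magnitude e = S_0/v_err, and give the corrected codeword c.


S = (10, 5, 9), error at position 1, error magnitude e = 11, c = [1, 9, 2, 4, 0].

Step 1: column multipliers v_i = (∏_{j≠i}(α_i − α_j))^{−1} mod 13.
  i = 1 (α = 7): (7−1)(7−3)(7−8)(7−11) = 6·4·(−1)·(−4) = 96 ≡ 5, so v_1 = 5^{−1} = 8 (mod 13).
  i = 2 (α = 1): (1−7)(1−3)(1−8)(1−11) = (−6)·(−2)·(−7)·(−10) = 840 ≡ 8, so v_2 = 8^{−1} = 5 (mod 13).
  i = 3 (α = 3): (3−7)(3−1)(3−8)(3−11) = (−4)·2·(−5)·(−8) = −320 ≡ 5, so v_3 = 5^{−1} = 8 (mod 13).
  i = 4 (α = 8): (8−7)(8−1)(8−3)(8−11) = 1·7·5·(−3) = −105 ≡ 12, so v_4 = 12^{−1} = 12 (mod 13).
  i = 5 (α = 11): (11−7)(11−1)(11−3)(11−8) = 4·10·8·3 = 960 ≡ 11, so v_5 = 11^{−1} = 6 (mod 13).
  v = [8, 5, 8, 12, 6].
Step 2: syndromes of r = [12, 9, 2, 4, 0] (all sums mod 13).
  S_0 = Σ v_i r_i = 8·12 + 5·9 + 8·2 + 12·4 + 6·0 = 205 ≡ 10.
  S_1 = Σ v_i α_i r_i = 8·7·12 + 5·1·9 + 8·3·2 + 12·8·4 + 6·11·0 = 1149 ≡ 5.
  α_i^2 mod 13 = [10, 1, 9, 12, 4].
  S_2 = Σ v_i α_i^2 r_i = 8·10·12 + 5·1·9 + 8·9·2 + 12·12·4 + 6·4·0 = 1725 ≡ 9.
  S = (10, 5, 9) ≠ 0, so r is not a codeword (an error is present).
Step 3: locate the error. For a single error e at position i, S_ℓ = v_i·e·α_i^ℓ, so α_err = S_1/S_0.
  S_0^{−1} = 10^{−1} = 4 (mod 13), so α_err = 5·4 = 20 ≡ 7 = α_1. Error position i = 1.
  Consistency check: S_2/S_1 = 9·8 = 72 ≡ 7 = α_err ✓ (single-error assumption holds).
Step 4: error magnitude e = S_0/v_1 = S_0·∏_{j≠1}(α_1 − α_j) = 10·5 = 50 ≡ 11 (mod 13).
Step 5: correct position 1: c_1 = r_1 − e = 12 − 11 ≡ 1 (mod 13). Hence c = [1, 9, 2, 4, 0].
  Check: interpolating c through the α_i gives m(x) = 6 + 3·x (degree < 2) with m(α_i) = c_i for every i, so c is indeed a codeword.


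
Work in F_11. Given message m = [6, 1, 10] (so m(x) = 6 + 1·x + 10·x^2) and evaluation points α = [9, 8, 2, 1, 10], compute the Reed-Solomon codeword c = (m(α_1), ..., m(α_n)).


c = [0, 5, 4, 6, 4]

Message polynomial: m(x) = 6 + 1·x + 10·x^2 (mod 11).
For each evaluation point α_i, compute m(α_i) mod 11:
  α_1 = 9: Horner steps 10 → 3 → 0, so m(9) = 0.
  α_2 = 8: Horner steps 10 → 4 → 5, so m(8) = 5.
  α_3 = 2: Horner steps 10 → 10 → 4, so m(2) = 4.
  α_4 = 1: Horner steps 10 → 0 → 6, so m(1) = 6.
  α_5 = 10: Horner steps 10 → 2 → 4, so m(10) = 4.
Codeword c = [0, 5, 4, 6, 4] ∈ F_11^5.


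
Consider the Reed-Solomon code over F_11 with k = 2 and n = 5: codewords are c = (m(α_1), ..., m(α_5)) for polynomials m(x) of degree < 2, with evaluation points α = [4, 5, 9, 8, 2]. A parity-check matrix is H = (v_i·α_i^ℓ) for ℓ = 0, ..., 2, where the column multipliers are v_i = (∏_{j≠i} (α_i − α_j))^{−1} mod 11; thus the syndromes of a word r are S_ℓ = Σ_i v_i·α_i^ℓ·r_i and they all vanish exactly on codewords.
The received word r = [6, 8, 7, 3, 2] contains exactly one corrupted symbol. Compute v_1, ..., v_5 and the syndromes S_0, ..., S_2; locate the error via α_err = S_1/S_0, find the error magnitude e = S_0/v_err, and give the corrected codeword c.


S = (3, 5, 1), error at position 3, error magnitude e = 2, c = [6, 8, 5, 3, 2].

Step 1: column multipliers v_i = (∏_{j≠i}(α_i − α_j))^{−1} mod 11.
  i = 1 (α = 4): (4−5)(4−9)(4−8)(4−2) = (−1)·(−5)·(−4)·2 = −40 ≡ 4, so v_1 = 4^{−1} = 3 (mod 11).
  i = 2 (α = 5): (5−4)(5−9)(5−8)(5−2) = 1·(−4)·(−3)·3 = 36 ≡ 3, so v_2 = 3^{−1} = 4 (mod 11).
  i = 3 (α = 9): (9−4)(9−5)(9−8)(9−2) = 5·4·1·7 = 140 ≡ 8, so v_3 = 8^{−1} = 7 (mod 11).
  i = 4 (α = 8): (8−4)(8−5)(8−9)(8−2) = 4·3·(−1)·6 = −72 ≡ 5, so v_4 = 5^{−1} = 9 (mod 11).
  i = 5 (α = 2): (2−4)(2−5)(2−9)(2−8) = (−2)·(−3)·(−7)·(−6) = 252 ≡ 10, so v_5 = 10^{−1} = 10 (mod 11).
  v = [3, 4, 7, 9, 10].
Step 2: syndromes of r = [6, 8, 7, 3, 2] (all sums mod 11).
  S_0 = Σ v_i r_i = 3·6 + 4·8 + 7·7 + 9·3 + 10·2 = 146 ≡ 3.
  S_1 = Σ v_i α_i r_i = 3·4·6 + 4·5·8 + 7·9·7 + 9·8·3 + 10·2·2 = 929 ≡ 5.
  α_i^2 mod 11 = [5, 3, 4, 9, 4].
  S_2 = Σ v_i α_i^2 r_i = 3·5·6 + 4·3·8 + 7·4·7 + 9·9·3 + 10·4·2 = 705 ≡ 1.
  S = (3, 5, 1) ≠ 0, so r is not a codeword (an error is present).
Step 3: locate the error. For a single error e at position i, S_ℓ = v_i·e·α_i^ℓ, so α_err = S_1/S_0.
  S_0^{−1} = 3^{−1} = 4 (mod 11), so α_err = 5·4 = 20 ≡ 9 = α_3. Error position i = 3.
  Consistency check: S_2/S_1 = 1·9 = 9 ≡ 9 = α_err ✓ (single-error assumption holds).
Step 4: error magnitude e = S_0/v_3 = S_0·∏_{j≠3}(α_3 − α_j) = 3·8 = 24 ≡ 2 (mod 11).
Step 5: correct position 3: c_3 = r_3 − e = 7 − 2 ≡ 5 (mod 11). Hence c = [6, 8, 5, 3, 2].
  Check: interpolating c through the α_i gives m(x) = 9 + 2·x (degree < 2) with m(α_i) = c_i for every i, so c is indeed a codeword.


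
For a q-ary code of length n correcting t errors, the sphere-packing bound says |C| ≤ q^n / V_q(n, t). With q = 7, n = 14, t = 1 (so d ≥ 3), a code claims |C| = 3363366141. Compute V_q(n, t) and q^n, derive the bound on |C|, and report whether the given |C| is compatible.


V_q(n, t) = 85, q^n = 678223072849, Hamming bound = 7979094974, |C| = 3363366141 ≤ bound (satisfied).

Step 1: Compute V_q(n, t) = Σ_{j=0}^1 C(n, j) (q−1)^j.
  j = 0: C(14,0)·(6)^0 = 1·1 = 1.
  j = 1: C(14,1)·(6)^1 = 14·6 = 84.
  V_q(n, t) = 1 + 84 = 85.
Step 2: q^n = 7^14 = 678223072849.
Step 3: Hamming bound ⌊q^n / V_q(n,t)⌋ = ⌊678223072849/85⌋ = 7979094974.
Step 4: Compare |C| = 3363366141 to 7979094974: satisfied.
The claimed |C| lies below the Hamming bound.


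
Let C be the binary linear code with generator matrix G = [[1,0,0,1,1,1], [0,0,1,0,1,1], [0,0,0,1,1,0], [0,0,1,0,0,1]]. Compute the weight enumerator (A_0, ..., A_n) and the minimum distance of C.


Weight distribution: A_0 = 1, A_1 = 2, A_2 = 4, A_3 = 6, A_4 = 3. Minimum distance d = 1.

Enumerate all 2^4 = 16 messages m ∈ F_2^4.
For each, compute codeword c = mG in F_2^6, then tally its weight.
  m = 0000 → c = 000000, weight = 0.
  m = 1000 → c = 100111, weight = 4.
  m = 0100 → c = 001011, weight = 3.
  m = 1100 → c = 101100, weight = 3.
  m = 0010 → c = 000110, weight = 2.
  m = 1010 → c = 100001, weight = 2.
  m = 0110 → c = 001101, weight = 3.
  m = 1110 → c = 101010, weight = 3.
  m = 0001 → c = 001001, weight = 2.
  m = 1001 → c = 101110, weight = 4.
  m = 0101 → c = 000010, weight = 1.
  m = 1101 → c = 100101, weight = 3.
  m = 0011 → c = 001111, weight = 4.
  m = 1011 → c = 101000, weight = 2.
  m = 0111 → c = 000100, weight = 1.
  m = 1111 → c = 100011, weight = 3.
Tally weights:
  weight 0: 1 codewords.
  weight 1: 2 codewords.
  weight 2: 4 codewords.
  weight 3: 6 codewords.
  weight 4: 3 codewords.
Minimum distance d = smallest w > 0 with A_w > 0 = 1.
Sanity: Σ A_w = 16 = 2^4 = 16 ✓.


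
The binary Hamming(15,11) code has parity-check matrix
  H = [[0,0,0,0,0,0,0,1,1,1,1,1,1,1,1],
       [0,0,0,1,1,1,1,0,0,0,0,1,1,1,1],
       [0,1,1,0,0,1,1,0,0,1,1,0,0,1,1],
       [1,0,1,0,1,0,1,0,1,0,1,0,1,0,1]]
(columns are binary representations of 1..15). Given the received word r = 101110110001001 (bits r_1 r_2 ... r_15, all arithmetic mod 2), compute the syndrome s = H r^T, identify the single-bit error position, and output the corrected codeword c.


s = (1, 1, 1, 1)^T, error position = 15, corrected codeword c = 101110110001000

Compute s = H r^T mod 2 one row at a time:
  s_1 = 1 + 0 + 0 + 0 + 1 + 0 + 0 + 1 = 3 ≡ 1 (mod 2).
  s_2 = 1 + 1 + 0 + 1 + 1 + 0 + 0 + 1 = 5 ≡ 1 (mod 2).
  s_3 = 0 + 1 + 0 + 1 + 0 + 0 + 0 + 1 = 3 ≡ 1 (mod 2).
  s_4 = 1 + 1 + 1 + 1 + 0 + 0 + 0 + 1 = 5 ≡ 1 (mod 2).
s = (1, 1, 1, 1)^T — this equals column 15 of H (binary 1111), so error is at position 15.
Correct: flip bit 15 of r = 101110110001001 to get c = 101110110001000.


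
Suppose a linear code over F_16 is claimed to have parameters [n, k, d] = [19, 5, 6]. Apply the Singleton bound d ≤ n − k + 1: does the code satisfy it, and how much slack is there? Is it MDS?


Singleton RHS = n − k + 1 = 15, slack = 9, bound satisfied, not MDS.

Singleton bound: d ≤ n − k + 1.
Here n = 19, k = 5, so n − k + 1 = 15.
Given d = 6, check d ≤ 15: YES.
Slack = (n − k + 1) − d = 9.
The code is NOT MDS (slack = 9 > 0).
Description: the claimed parameters are [19, 5, 6]_16; such a code would be non-MDS.


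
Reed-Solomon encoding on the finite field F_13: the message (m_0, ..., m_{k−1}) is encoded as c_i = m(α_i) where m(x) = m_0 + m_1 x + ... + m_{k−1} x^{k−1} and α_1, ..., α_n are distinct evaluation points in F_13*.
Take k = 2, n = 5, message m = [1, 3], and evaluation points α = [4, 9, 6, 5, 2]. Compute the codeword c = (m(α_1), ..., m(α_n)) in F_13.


c = [0, 2, 6, 3, 7]

Message polynomial: m(x) = 1 + 3·x (mod 13).
For each evaluation point α_i, compute m(α_i) mod 13:
  α_1 = 4: Horner steps 3 → 0, so m(4) = 0.
  α_2 = 9: Horner steps 3 → 2, so m(9) = 2.
  α_3 = 6: Horner steps 3 → 6, so m(6) = 6.
  α_4 = 5: Horner steps 3 → 3, so m(5) = 3.
  α_5 = 2: Horner steps 3 → 7, so m(2) = 7.
Codeword c = [0, 2, 6, 3, 7] ∈ F_13^5.


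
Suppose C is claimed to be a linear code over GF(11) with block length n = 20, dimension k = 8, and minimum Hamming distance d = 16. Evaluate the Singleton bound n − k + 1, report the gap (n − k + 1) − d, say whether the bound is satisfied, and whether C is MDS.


Singleton RHS = n − k + 1 = 13, slack = -3, bound violated (no such code; not MDS).

Singleton bound: d ≤ n − k + 1.
Here n = 20, k = 8, so n − k + 1 = 13.
Given d = 16, check d ≤ 13: NO.
Slack = (n − k + 1) − d = -3.
The slack is negative: d = 16 exceeds n − k + 1 = 13 by 3, so the Singleton bound is violated and no linear [20, 8, 16]_11 code can exist. In particular it is not MDS (MDS requires d = n − k + 1 exactly).
Description: the claimed parameters are [20, 8, 16]_11; such a code would be impossible (violates the Singleton bound).


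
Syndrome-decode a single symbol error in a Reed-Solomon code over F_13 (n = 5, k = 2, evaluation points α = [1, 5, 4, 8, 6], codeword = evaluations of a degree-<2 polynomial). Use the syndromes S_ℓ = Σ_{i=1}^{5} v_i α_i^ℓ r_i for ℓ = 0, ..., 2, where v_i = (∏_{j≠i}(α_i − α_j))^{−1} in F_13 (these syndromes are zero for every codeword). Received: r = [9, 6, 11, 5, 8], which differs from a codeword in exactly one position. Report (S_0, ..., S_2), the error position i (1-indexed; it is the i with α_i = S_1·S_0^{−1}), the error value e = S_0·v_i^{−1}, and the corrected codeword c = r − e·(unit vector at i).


S = (10, 11, 3), error at position 2, error magnitude e = 3, c = [9, 3, 11, 5, 8].

Step 1: column multipliers v_i = (∏_{j≠i}(α_i − α_j))^{−1} mod 13.
  i = 1 (α = 1): (1−5)(1−4)(1−8)(1−6) = (−4)·(−3)·(−7)·(−5) = 420 ≡ 4, so v_1 = 4^{−1} = 10 (mod 13).
  i = 2 (α = 5): (5−1)(5−4)(5−8)(5−6) = 4·1·(−3)·(−1) = 12 ≡ 12, so v_2 = 12^{−1} = 12 (mod 13).
  i = 3 (α = 4): (4−1)(4−5)(4−8)(4−6) = 3·(−1)·(−4)·(−2) = −24 ≡ 2, so v_3 = 2^{−1} = 7 (mod 13).
  i = 4 (α = 8): (8−1)(8−5)(8−4)(8−6) = 7·3·4·2 = 168 ≡ 12, so v_4 = 12^{−1} = 12 (mod 13).
  i = 5 (α = 6): (6−1)(6−5)(6−4)(6−8) = 5·1·2·(−2) = −20 ≡ 6, so v_5 = 6^{−1} = 11 (mod 13).
  v = [10, 12, 7, 12, 11].
Step 2: syndromes of r = [9, 6, 11, 5, 8] (all sums mod 13).
  S_0 = Σ v_i r_i = 10·9 + 12·6 + 7·11 + 12·5 + 11·8 = 387 ≡ 10.
  S_1 = Σ v_i α_i r_i = 10·1·9 + 12·5·6 + 7·4·11 + 12·8·5 + 11·6·8 = 1766 ≡ 11.
  α_i^2 mod 13 = [1, 12, 3, 12, 10].
  S_2 = Σ v_i α_i^2 r_i = 10·1·9 + 12·12·6 + 7·3·11 + 12·12·5 + 11·10·8 = 2785 ≡ 3.
  S = (10, 11, 3) ≠ 0, so r is not a codeword (an error is present).
Step 3: locate the error. For a single error e at position i, S_ℓ = v_i·e·α_i^ℓ, so α_err = S_1/S_0.
  S_0^{−1} = 10^{−1} = 4 (mod 13), so α_err = 11·4 = 44 ≡ 5 = α_2. Error position i = 2.
  Consistency check: S_2/S_1 = 3·6 = 18 ≡ 5 = α_err ✓ (single-error assumption holds).
Step 4: error magnitude e = S_0/v_2 = S_0·∏_{j≠2}(α_2 − α_j) = 10·12 = 120 ≡ 3 (mod 13).
Step 5: correct position 2: c_2 = r_2 − e = 6 − 3 ≡ 3 (mod 13). Hence c = [9, 3, 11, 5, 8].
  Check: interpolating c through the α_i gives m(x) = 4 + 5·x (degree < 2) with m(α_i) = c_i for every i, so c is indeed a codeword.


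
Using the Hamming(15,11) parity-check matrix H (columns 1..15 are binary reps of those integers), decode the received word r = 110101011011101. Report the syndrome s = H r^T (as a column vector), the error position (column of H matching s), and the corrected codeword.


s = (0, 1, 0, 1)^T, error position = 5, corrected codeword c = 110111011011101

Compute s = H r^T mod 2 one row at a time:
  s_1 = 1 + 1 + 0 + 1 + 1 + 1 + 0 + 1 = 6 ≡ 0 (mod 2).
  s_2 = 1 + 0 + 1 + 0 + 1 + 1 + 0 + 1 = 5 ≡ 1 (mod 2).
  s_3 = 1 + 0 + 1 + 0 + 0 + 1 + 0 + 1 = 4 ≡ 0 (mod 2).
  s_4 = 1 + 0 + 0 + 0 + 1 + 1 + 1 + 1 = 5 ≡ 1 (mod 2).
s = (0, 1, 0, 1)^T — this equals column 5 of H (binary 0101), so error is at position 5.
Correct: flip bit 5 of r = 110101011011101 to get c = 110111011011101.


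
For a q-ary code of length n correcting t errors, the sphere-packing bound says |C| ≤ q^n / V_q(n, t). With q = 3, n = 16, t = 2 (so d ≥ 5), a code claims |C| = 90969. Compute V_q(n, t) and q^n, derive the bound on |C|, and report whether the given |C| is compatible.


V_q(n, t) = 513, q^n = 43046721, Hamming bound = 83911, |C| = 90969 > bound (violated).

Step 1: Compute V_q(n, t) = Σ_{j=0}^2 C(n, j) (q−1)^j.
  j = 0: C(16,0)·(2)^0 = 1·1 = 1.
  j = 1: C(16,1)·(2)^1 = 16·2 = 32.
  j = 2: C(16,2)·(2)^2 = 120·4 = 480.
  V_q(n, t) = 1 + 32 + 480 = 513.
Step 2: q^n = 3^16 = 43046721.
Step 3: Hamming bound ⌊q^n / V_q(n,t)⌋ = ⌊43046721/513⌋ = 83911.
Step 4: Compare |C| = 90969 to 83911: violated.
The claimed |C| lies above the Hamming bound, so no 3-ary code of length 16 with d ≥ 5 can have 90969 codewords.


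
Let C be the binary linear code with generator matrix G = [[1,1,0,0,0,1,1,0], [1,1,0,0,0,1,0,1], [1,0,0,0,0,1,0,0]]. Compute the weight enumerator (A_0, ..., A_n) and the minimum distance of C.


Weight distribution: A_0 = 1, A_2 = 4, A_4 = 3. Minimum distance d = 2.

Enumerate all 2^3 = 8 messages m ∈ F_2^3.
For each, compute codeword c = mG in F_2^8, then tally its weight.
  m = 000 → c = 00000000, weight = 0.
  m = 100 → c = 11000110, weight = 4.
  m = 010 → c = 11000101, weight = 4.
  m = 110 → c = 00000011, weight = 2.
  m = 001 → c = 10000100, weight = 2.
  m = 101 → c = 01000010, weight = 2.
  m = 011 → c = 01000001, weight = 2.
  m = 111 → c = 10000111, weight = 4.
Tally weights:
  weight 0: 1 codewords.
  weight 2: 4 codewords.
  weight 4: 3 codewords.
Minimum distance d = smallest w > 0 with A_w > 0 = 2.
Sanity: Σ A_w = 8 = 2^3 = 8 ✓.


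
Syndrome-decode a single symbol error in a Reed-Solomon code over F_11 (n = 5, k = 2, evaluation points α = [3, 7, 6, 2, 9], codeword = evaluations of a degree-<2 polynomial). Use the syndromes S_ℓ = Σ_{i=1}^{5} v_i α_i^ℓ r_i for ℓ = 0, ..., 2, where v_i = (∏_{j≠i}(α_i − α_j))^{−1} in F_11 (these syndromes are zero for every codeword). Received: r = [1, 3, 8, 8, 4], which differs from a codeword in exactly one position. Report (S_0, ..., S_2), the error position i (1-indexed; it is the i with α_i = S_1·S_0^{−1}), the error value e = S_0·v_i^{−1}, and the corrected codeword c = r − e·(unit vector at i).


S = (3, 6, 1), error at position 4, error magnitude e = 2, c = [1, 3, 8, 6, 4].

Step 1: column multipliers v_i = (∏_{j≠i}(α_i − α_j))^{−1} mod 11.
  i = 1 (α = 3): (3−7)(3−6)(3−2)(3−9) = (−4)·(−3)·1·(−6) = −72 ≡ 5, so v_1 = 5^{−1} = 9 (mod 11).
  i = 2 (α = 7): (7−3)(7−6)(7−2)(7−9) = 4·1·5·(−2) = −40 ≡ 4, so v_2 = 4^{−1} = 3 (mod 11).
  i = 3 (α = 6): (6−3)(6−7)(6−2)(6−9) = 3·(−1)·4·(−3) = 36 ≡ 3, so v_3 = 3^{−1} = 4 (mod 11).
  i = 4 (α = 2): (2−3)(2−7)(2−6)(2−9) = (−1)·(−5)·(−4)·(−7) = 140 ≡ 8, so v_4 = 8^{−1} = 7 (mod 11).
  i = 5 (α = 9): (9−3)(9−7)(9−6)(9−2) = 6·2·3·7 = 252 ≡ 10, so v_5 = 10^{−1} = 10 (mod 11).
  v = [9, 3, 4, 7, 10].
Step 2: syndromes of r = [1, 3, 8, 8, 4] (all sums mod 11).
  S_0 = Σ v_i r_i = 9·1 + 3·3 + 4·8 + 7·8 + 10·4 = 146 ≡ 3.
  S_1 = Σ v_i α_i r_i = 9·3·1 + 3·7·3 + 4·6·8 + 7·2·8 + 10·9·4 = 754 ≡ 6.
  α_i^2 mod 11 = [9, 5, 3, 4, 4].
  S_2 = Σ v_i α_i^2 r_i = 9·9·1 + 3·5·3 + 4·3·8 + 7·4·8 + 10·4·4 = 606 ≡ 1.
  S = (3, 6, 1) ≠ 0, so r is not a codeword (an error is present).
Step 3: locate the error. For a single error e at position i, S_ℓ = v_i·e·α_i^ℓ, so α_err = S_1/S_0.
  S_0^{−1} = 3^{−1} = 4 (mod 11), so α_err = 6·4 = 24 ≡ 2 = α_4. Error position i = 4.
  Consistency check: S_2/S_1 = 1·2 = 2 ≡ 2 = α_err ✓ (single-error assumption holds).
Step 4: error magnitude e = S_0/v_4 = S_0·∏_{j≠4}(α_4 − α_j) = 3·8 = 24 ≡ 2 (mod 11).
Step 5: correct position 4: c_4 = r_4 − e = 8 − 2 ≡ 6 (mod 11). Hence c = [1, 3, 8, 6, 4].
  Check: interpolating c through the α_i gives m(x) = 5 + 6·x (degree < 2) with m(α_i) = c_i for every i, so c is indeed a codeword.


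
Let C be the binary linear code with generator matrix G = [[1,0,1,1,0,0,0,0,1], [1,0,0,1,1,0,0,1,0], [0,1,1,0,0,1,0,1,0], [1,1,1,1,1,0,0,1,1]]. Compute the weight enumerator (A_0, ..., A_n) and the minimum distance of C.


Weight distribution: A_0 = 1, A_3 = 5, A_4 = 5, A_5 = 2, A_6 = 2, A_7 = 1. Minimum distance d = 3.

Enumerate all 2^4 = 16 messages m ∈ F_2^4.
For each, compute codeword c = mG in F_2^9, then tally its weight.
  m = 0000 → c = 000000000, weight = 0.
  m = 1000 → c = 101100001, weight = 4.
  m = 0100 → c = 100110010, weight = 4.
  m = 1100 → c = 001010011, weight = 4.
  m = 0010 → c = 011001010, weight = 4.
  m = 1010 → c = 110101011, weight = 6.
  m = 0110 → c = 111111000, weight = 6.
  m = 1110 → c = 010011001, weight = 4.
  m = 0001 → c = 111110011, weight = 7.
  m = 1001 → c = 010010010, weight = 3.
  m = 0101 → c = 011000001, weight = 3.
  m = 1101 → c = 110100000, weight = 3.
  m = 0011 → c = 100111001, weight = 5.
  m = 1011 → c = 001011000, weight = 3.
  m = 0111 → c = 000001011, weight = 3.
  m = 1111 → c = 101101010, weight = 5.
Tally weights:
  weight 0: 1 codewords.
  weight 3: 5 codewords.
  weight 4: 5 codewords.
  weight 5: 2 codewords.
  weight 6: 2 codewords.
  weight 7: 1 codewords.
Minimum distance d = smallest w > 0 with A_w > 0 = 3.
Sanity: Σ A_w = 16 = 2^4 = 16 ✓.


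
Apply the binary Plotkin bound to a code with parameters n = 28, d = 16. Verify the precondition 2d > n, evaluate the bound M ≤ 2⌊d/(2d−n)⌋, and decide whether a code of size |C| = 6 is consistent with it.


Plotkin bound M ≤ 8; given |C| = 6 ≤ bound (satisfied).

Check applicability: 2d = 32, n = 28.
2d − n = 4 > 0, so Plotkin applies.
Compute d/(2d−n) = 16/4 ≈ 4.0000.
⌊d/(2d−n)⌋ = 4.
Plotkin bound: M ≤ 2·4 = 8.
Given |C| = 6, check: satisfied.
This |C| is below the Plotkin bound.


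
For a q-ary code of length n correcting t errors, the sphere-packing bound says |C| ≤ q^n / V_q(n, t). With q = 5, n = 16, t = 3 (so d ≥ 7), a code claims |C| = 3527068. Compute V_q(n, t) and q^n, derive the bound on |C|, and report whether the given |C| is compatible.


V_q(n, t) = 37825, q^n = 152587890625, Hamming bound = 4034048, |C| = 3527068 ≤ bound (satisfied).

Step 1: Compute V_q(n, t) = Σ_{j=0}^3 C(n, j) (q−1)^j.
  j = 0: C(16,0)·(4)^0 = 1·1 = 1.
  j = 1: C(16,1)·(4)^1 = 16·4 = 64.
  j = 2: C(16,2)·(4)^2 = 120·16 = 1920.
  j = 3: C(16,3)·(4)^3 = 560·64 = 35840.
  V_q(n, t) = 1 + 64 + 1920 + 35840 = 37825.
Step 2: q^n = 5^16 = 152587890625.
Step 3: Hamming bound ⌊q^n / V_q(n,t)⌋ = ⌊152587890625/37825⌋ = 4034048.
Step 4: Compare |C| = 3527068 to 4034048: satisfied.
The claimed |C| lies below the Hamming bound.


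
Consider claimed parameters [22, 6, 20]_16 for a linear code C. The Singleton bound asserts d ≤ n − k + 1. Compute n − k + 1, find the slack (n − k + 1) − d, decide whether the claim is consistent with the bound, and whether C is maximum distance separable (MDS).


Singleton RHS = n − k + 1 = 17, slack = -3, bound violated (no such code; not MDS).

Singleton bound: d ≤ n − k + 1.
Here n = 22, k = 6, so n − k + 1 = 17.
Given d = 20, check d ≤ 17: NO.
Slack = (n − k + 1) − d = -3.
The slack is negative: d = 20 exceeds n − k + 1 = 17 by 3, so the Singleton bound is violated and no linear [22, 6, 20]_16 code can exist. In particular it is not MDS (MDS requires d = n − k + 1 exactly).
Description: the claimed parameters are [22, 6, 20]_16; such a code would be impossible (violates the Singleton bound).


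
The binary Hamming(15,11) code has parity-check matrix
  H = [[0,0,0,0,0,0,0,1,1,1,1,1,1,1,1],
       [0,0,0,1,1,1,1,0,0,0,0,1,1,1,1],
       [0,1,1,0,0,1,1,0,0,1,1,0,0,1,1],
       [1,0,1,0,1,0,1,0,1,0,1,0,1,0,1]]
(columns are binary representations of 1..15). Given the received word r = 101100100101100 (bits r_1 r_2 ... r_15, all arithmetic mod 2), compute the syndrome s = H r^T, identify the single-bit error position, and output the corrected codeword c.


s = (1, 0, 1, 0)^T, error position = 10, corrected codeword c = 101100100001100

Compute s = H r^T mod 2 one row at a time:
  s_1 = 0 + 0 + 1 + 0 + 1 + 1 + 0 + 0 = 3 ≡ 1 (mod 2).
  s_2 = 1 + 0 + 0 + 1 + 1 + 1 + 0 + 0 = 4 ≡ 0 (mod 2).
  s_3 = 0 + 1 + 0 + 1 + 1 + 0 + 0 + 0 = 3 ≡ 1 (mod 2).
  s_4 = 1 + 1 + 0 + 1 + 0 + 0 + 1 + 0 = 4 ≡ 0 (mod 2).
s = (1, 0, 1, 0)^T — this equals column 10 of H (binary 1010), so error is at position 10.
Correct: flip bit 10 of r = 101100100101100 to get c = 101100100001100.


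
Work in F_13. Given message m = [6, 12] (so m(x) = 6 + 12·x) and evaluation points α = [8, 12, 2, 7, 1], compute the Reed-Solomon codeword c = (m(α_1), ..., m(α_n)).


c = [11, 7, 4, 12, 5]

Message polynomial: m(x) = 6 + 12·x (mod 13).
For each evaluation point α_i, compute m(α_i) mod 13:
  α_1 = 8: Horner steps 12 → 11, so m(8) = 11.
  α_2 = 12: Horner steps 12 → 7, so m(12) = 7.
  α_3 = 2: Horner steps 12 → 4, so m(2) = 4.
  α_4 = 7: Horner steps 12 → 12, so m(7) = 12.
  α_5 = 1: Horner steps 12 → 5, so m(1) = 5.
Codeword c = [11, 7, 4, 12, 5] ∈ F_13^5.


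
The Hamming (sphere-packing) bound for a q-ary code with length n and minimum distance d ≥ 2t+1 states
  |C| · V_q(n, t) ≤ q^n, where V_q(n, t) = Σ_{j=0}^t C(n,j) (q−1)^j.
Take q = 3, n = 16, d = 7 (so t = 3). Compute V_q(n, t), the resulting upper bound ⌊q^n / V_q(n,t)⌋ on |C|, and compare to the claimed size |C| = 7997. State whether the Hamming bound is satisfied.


V_q(n, t) = 4993, q^n = 43046721, Hamming bound = 8621, |C| = 7997 ≤ bound (satisfied).

Step 1: Compute V_q(n, t) = Σ_{j=0}^3 C(n, j) (q−1)^j.
  j = 0: C(16,0)·(2)^0 = 1·1 = 1.
  j = 1: C(16,1)·(2)^1 = 16·2 = 32.
  j = 2: C(16,2)·(2)^2 = 120·4 = 480.
  j = 3: C(16,3)·(2)^3 = 560·8 = 4480.
  V_q(n, t) = 1 + 32 + 480 + 4480 = 4993.
Step 2: q^n = 3^16 = 43046721.
Step 3: Hamming bound ⌊q^n / V_q(n,t)⌋ = ⌊43046721/4993⌋ = 8621.
Step 4: Compare |C| = 7997 to 8621: satisfied.
The claimed |C| lies below the Hamming bound.


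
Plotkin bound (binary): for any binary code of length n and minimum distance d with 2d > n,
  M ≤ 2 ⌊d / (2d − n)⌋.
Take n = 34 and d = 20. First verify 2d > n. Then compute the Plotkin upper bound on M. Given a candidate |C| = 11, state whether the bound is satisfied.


Plotkin bound M ≤ 6; given |C| = 11 > bound (violated).

Check applicability: 2d = 40, n = 34.
2d − n = 6 > 0, so Plotkin applies.
Compute d/(2d−n) = 20/6 ≈ 3.3333.
⌊d/(2d−n)⌋ = 3.
Plotkin bound: M ≤ 2·3 = 6.
Given |C| = 11, check: VIOLATED.
This |C| is above the Plotkin bound, so no binary code with n = 34, d = 20 and 11 codewords exists.


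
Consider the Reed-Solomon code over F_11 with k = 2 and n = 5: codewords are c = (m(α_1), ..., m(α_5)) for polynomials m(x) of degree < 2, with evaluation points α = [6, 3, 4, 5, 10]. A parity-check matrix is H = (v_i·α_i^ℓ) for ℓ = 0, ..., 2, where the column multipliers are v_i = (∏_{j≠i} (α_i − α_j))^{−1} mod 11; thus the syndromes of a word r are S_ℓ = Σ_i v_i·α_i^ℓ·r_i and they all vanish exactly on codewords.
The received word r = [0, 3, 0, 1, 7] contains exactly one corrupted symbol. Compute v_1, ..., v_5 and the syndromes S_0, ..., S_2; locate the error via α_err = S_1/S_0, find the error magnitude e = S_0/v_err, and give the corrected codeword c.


S = (2, 8, 10), error at position 3, error magnitude e = 9, c = [0, 3, 2, 1, 7].

Step 1: column multipliers v_i = (∏_{j≠i}(α_i − α_j))^{−1} mod 11.
  i = 1 (α = 6): (6−3)(6−4)(6−5)(6−10) = 3·2·1·(−4) = −24 ≡ 9, so v_1 = 9^{−1} = 5 (mod 11).
  i = 2 (α = 3): (3−6)(3−4)(3−5)(3−10) = (−3)·(−1)·(−2)·(−7) = 42 ≡ 9, so v_2 = 9^{−1} = 5 (mod 11).
  i = 3 (α = 4): (4−6)(4−3)(4−5)(4−10) = (−2)·1·(−1)·(−6) = −12 ≡ 10, so v_3 = 10^{−1} = 10 (mod 11).
  i = 4 (α = 5): (5−6)(5−3)(5−4)(5−10) = (−1)·2·1·(−5) = 10 ≡ 10, so v_4 = 10^{−1} = 10 (mod 11).
  i = 5 (α = 10): (10−6)(10−3)(10−4)(10−5) = 4·7·6·5 = 840 ≡ 4, so v_5 = 4^{−1} = 3 (mod 11).
  v = [5, 5, 10, 10, 3].
Step 2: syndromes of r = [0, 3, 0, 1, 7] (all sums mod 11).
  S_0 = Σ v_i r_i = 5·0 + 5·3 + 10·0 + 10·1 + 3·7 = 46 ≡ 2.
  S_1 = Σ v_i α_i r_i = 5·6·0 + 5·3·3 + 10·4·0 + 10·5·1 + 3·10·7 = 305 ≡ 8.
  α_i^2 mod 11 = [3, 9, 5, 3, 1].
  S_2 = Σ v_i α_i^2 r_i = 5·3·0 + 5·9·3 + 10·5·0 + 10·3·1 + 3·1·7 = 186 ≡ 10.
  S = (2, 8, 10) ≠ 0, so r is not a codeword (an error is present).
Step 3: locate the error. For a single error e at position i, S_ℓ = v_i·e·α_i^ℓ, so α_err = S_1/S_0.
  S_0^{−1} = 2^{−1} = 6 (mod 11), so α_err = 8·6 = 48 ≡ 4 = α_3. Error position i = 3.
  Consistency check: S_2/S_1 = 10·7 = 70 ≡ 4 = α_err ✓ (single-error assumption holds).
Step 4: error magnitude e = S_0/v_3 = S_0·∏_{j≠3}(α_3 − α_j) = 2·10 = 20 ≡ 9 (mod 11).
Step 5: correct position 3: c_3 = r_3 − e = 0 − 9 ≡ 2 (mod 11). Hence c = [0, 3, 2, 1, 7].
  Check: interpolating c through the α_i gives m(x) = 6 + 10·x (degree < 2) with m(α_i) = c_i for every i, so c is indeed a codeword.


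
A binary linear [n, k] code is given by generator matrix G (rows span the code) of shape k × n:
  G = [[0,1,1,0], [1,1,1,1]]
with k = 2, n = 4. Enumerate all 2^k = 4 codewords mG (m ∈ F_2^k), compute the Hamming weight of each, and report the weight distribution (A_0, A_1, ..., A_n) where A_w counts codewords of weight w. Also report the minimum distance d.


Weight distribution: A_0 = 1, A_2 = 2, A_4 = 1. Minimum distance d = 2.

Enumerate all 2^2 = 4 messages m ∈ F_2^2.
For each, compute codeword c = mG in F_2^4, then tally its weight.
  m = 00 → c = 0000, weight = 0.
  m = 10 → c = 0110, weight = 2.
  m = 01 → c = 1111, weight = 4.
  m = 11 → c = 1001, weight = 2.
Tally weights:
  weight 0: 1 codewords.
  weight 2: 2 codewords.
  weight 4: 1 codewords.
Minimum distance d = smallest w > 0 with A_w > 0 = 2.
Sanity: Σ A_w = 4 = 2^2 = 4 ✓.


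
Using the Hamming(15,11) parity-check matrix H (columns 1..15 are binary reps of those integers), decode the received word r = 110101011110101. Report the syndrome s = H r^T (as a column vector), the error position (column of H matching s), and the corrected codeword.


s = (0, 0, 1, 1)^T, error position = 3, corrected codeword c = 111101011110101

Compute s = H r^T mod 2 one row at a time:
  s_1 = 1 + 1 + 1 + 1 + 0 + 1 + 0 + 1 = 6 ≡ 0 (mod 2).
  s_2 = 1 + 0 + 1 + 0 + 0 + 1 + 0 + 1 = 4 ≡ 0 (mod 2).
  s_3 = 1 + 0 + 1 + 0 + 1 + 1 + 0 + 1 = 5 ≡ 1 (mod 2).
  s_4 = 1 + 0 + 0 + 0 + 1 + 1 + 1 + 1 = 5 ≡ 1 (mod 2).
s = (0, 0, 1, 1)^T — this equals column 3 of H (binary 0011), so error is at position 3.
Correct: flip bit 3 of r = 110101011110101 to get c = 111101011110101.


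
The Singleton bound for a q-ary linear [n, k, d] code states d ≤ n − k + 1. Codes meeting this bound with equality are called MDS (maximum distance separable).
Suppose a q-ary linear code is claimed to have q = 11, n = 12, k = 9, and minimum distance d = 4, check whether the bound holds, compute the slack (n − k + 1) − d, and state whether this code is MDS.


Singleton RHS = n − k + 1 = 4, slack = 0, bound satisfied, MDS.

Singleton bound: d ≤ n − k + 1.
Here n = 12, k = 9, so n − k + 1 = 4.
Given d = 4, check d ≤ 4: YES.
Slack = (n − k + 1) − d = 0.
The code is MDS (slack = 0).
Description: the claimed parameters are [12, 9, 4]_11; such a code would be MDS (meets Singleton bound).


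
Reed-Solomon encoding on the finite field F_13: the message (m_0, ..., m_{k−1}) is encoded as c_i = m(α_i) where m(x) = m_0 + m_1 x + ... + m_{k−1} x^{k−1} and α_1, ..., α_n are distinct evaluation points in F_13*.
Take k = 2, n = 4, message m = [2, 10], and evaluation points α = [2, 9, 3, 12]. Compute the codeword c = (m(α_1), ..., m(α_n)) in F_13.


c = [9, 1, 6, 5]

Message polynomial: m(x) = 2 + 10·x (mod 13).
For each evaluation point α_i, compute m(α_i) mod 13:
  α_1 = 2: Horner steps 10 → 9, so m(2) = 9.
  α_2 = 9: Horner steps 10 → 1, so m(9) = 1.
  α_3 = 3: Horner steps 10 → 6, so m(3) = 6.
  α_4 = 12: Horner steps 10 → 5, so m(12) = 5.
Codeword c = [9, 1, 6, 5] ∈ F_13^4.


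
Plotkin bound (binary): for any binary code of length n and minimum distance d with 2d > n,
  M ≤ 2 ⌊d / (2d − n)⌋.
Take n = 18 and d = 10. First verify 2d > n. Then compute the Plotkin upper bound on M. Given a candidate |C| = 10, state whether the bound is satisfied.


Plotkin bound M ≤ 10; given |C| = 10 ≤ bound (satisfied).

Check applicability: 2d = 20, n = 18.
2d − n = 2 > 0, so Plotkin applies.
Compute d/(2d−n) = 10/2 ≈ 5.0000.
⌊d/(2d−n)⌋ = 5.
Plotkin bound: M ≤ 2·5 = 10.
Given |C| = 10, check: satisfied.
This |C| is at the Plotkin bound.


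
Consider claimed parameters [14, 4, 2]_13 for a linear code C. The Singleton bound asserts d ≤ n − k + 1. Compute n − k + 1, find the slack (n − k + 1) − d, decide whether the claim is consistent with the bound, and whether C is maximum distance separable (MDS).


Singleton RHS = n − k + 1 = 11, slack = 9, bound satisfied, not MDS.

Singleton bound: d ≤ n − k + 1.
Here n = 14, k = 4, so n − k + 1 = 11.
Given d = 2, check d ≤ 11: YES.
Slack = (n − k + 1) − d = 9.
The code is NOT MDS (slack = 9 > 0).
Description: the claimed parameters are [14, 4, 2]_13; such a code would be non-MDS.


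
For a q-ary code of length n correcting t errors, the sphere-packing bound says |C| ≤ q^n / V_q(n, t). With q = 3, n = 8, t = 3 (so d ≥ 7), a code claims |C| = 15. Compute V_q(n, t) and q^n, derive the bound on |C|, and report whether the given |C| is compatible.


V_q(n, t) = 577, q^n = 6561, Hamming bound = 11, |C| = 15 > bound (violated).

Step 1: Compute V_q(n, t) = Σ_{j=0}^3 C(n, j) (q−1)^j.
  j = 0: C(8,0)·(2)^0 = 1·1 = 1.
  j = 1: C(8,1)·(2)^1 = 8·2 = 16.
  j = 2: C(8,2)·(2)^2 = 28·4 = 112.
  j = 3: C(8,3)·(2)^3 = 56·8 = 448.
  V_q(n, t) = 1 + 16 + 112 + 448 = 577.
Step 2: q^n = 3^8 = 6561.
Step 3: Hamming bound ⌊q^n / V_q(n,t)⌋ = ⌊6561/577⌋ = 11.
Step 4: Compare |C| = 15 to 11: violated.
The claimed |C| lies above the Hamming bound, so no 3-ary code of length 8 with d ≥ 7 can have 15 codewords.
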